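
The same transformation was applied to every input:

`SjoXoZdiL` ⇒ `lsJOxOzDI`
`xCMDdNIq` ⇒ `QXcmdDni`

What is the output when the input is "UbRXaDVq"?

QuBrxAdv

Rule — flip the case of every letter, then move the last character to the front.
"UbRXaDVq" → "uBrxAdvQ" → "QuBrxAdv".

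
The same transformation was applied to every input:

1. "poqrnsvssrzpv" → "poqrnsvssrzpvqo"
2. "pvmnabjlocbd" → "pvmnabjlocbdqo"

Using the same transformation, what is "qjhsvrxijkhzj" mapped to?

The pattern: append "qo".
For "qjhsvrxijkhzj" the result is "qjhsvrxijkhzjqo".

qjhsvrxijkhzjqo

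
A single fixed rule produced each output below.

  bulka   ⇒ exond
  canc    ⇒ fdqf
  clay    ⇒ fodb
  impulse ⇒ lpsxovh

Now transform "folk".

The pattern: shift every letter 3 places forward in the alphabet (wrapping around).
On "folk" that produces "iron".

iron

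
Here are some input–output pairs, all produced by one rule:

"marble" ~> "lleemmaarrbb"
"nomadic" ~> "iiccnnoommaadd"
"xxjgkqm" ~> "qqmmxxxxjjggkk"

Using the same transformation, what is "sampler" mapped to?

The transformation: move the last 2 characters to the front (rotate right by 2), then double every character.
"sampler" → "eerrssaammppll".

eerrssaammppll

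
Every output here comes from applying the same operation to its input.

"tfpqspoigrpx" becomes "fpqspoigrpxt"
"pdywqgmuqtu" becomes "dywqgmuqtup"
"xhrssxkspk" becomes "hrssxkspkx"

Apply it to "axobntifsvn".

What's happening: move the first character to the end.
On "axobntifsvn" that produces "xobntifsvna".

xobntifsvna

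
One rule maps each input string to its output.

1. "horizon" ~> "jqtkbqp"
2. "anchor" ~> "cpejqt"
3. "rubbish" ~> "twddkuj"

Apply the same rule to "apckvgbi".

The transformation: shift every letter 2 places forward in the alphabet (wrapping around).
For "apckvgbi" the result is "cremxidk".

cremxidk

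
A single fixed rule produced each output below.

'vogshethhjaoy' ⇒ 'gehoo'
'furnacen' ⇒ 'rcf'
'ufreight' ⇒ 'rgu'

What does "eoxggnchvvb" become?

xnve

Each output is the input with this applied: move the first 2 characters to the end (rotate left by 2), then keep one character in every 3, starting at position 1 (positions 1st, 4th, 7th, ...).
Starting from "eoxggnchvvb": after the first operation, "xggnchvvbeo"; after the second, "xnve".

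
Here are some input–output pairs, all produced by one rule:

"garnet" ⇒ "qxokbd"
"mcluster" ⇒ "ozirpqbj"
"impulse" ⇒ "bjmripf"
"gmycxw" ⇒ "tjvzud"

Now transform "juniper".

orkfmbg

The rule is to swap the first and last characters, then shift every letter 3 places backward in the alphabet (wrapping around).
"juniper" → "runipej" → "orkfmbg".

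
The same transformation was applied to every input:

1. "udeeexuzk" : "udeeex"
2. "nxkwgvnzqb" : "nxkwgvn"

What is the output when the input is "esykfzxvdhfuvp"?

esykfzxvdhf

Each output is the input with this applied: delete the last 3 characters.
For "esykfzxvdhfuvp" the result is "esykfzxvdhf".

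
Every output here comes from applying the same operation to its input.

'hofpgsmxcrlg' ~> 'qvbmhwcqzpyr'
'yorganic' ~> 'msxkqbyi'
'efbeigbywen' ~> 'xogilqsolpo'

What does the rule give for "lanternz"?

jxbodxkv

Looking at the pairs, the operation is to reverse the string, then shift every letter 10 places forward in the alphabet (wrapping around).
"lanternz" → "jxbodxkv".
(Check on "hofpgsmxcrlg": → "glrcxmsgpfoh" → "qvbmhwcqzpyr" ✓)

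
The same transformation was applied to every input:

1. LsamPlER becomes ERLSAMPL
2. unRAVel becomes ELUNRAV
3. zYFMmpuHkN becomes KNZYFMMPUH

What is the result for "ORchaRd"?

The pattern: move the last 2 characters to the front (rotate right by 2), then convert every letter to uppercase.
Starting from "ORchaRd": after the first operation, "RdORcha"; after the second, "RDORCHA".

RDORCHA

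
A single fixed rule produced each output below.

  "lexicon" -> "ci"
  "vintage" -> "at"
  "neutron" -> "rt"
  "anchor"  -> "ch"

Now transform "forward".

Looking at the pairs, the operation is to take characters alternately from the front and the back (1st, last, 2nd, 2nd-last, ...), then keep only the last 2 characters.
For "forward", step one produces "fdorraw"; step two turns that into "aw".
(Check on "lexicon": → "lneoxci" → "ci" ✓)

aw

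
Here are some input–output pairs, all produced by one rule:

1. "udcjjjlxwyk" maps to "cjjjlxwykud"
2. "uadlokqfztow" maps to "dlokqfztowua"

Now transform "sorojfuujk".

rojfuujkso

Each output is the input with this applied: move the first 2 characters to the end (rotate left by 2).
On "sorojfuujk" that produces "rojfuujkso".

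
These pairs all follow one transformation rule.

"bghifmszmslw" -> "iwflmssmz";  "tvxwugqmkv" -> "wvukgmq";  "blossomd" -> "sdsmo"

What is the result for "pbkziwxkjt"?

The rule is to delete the first 3 characters, then take characters alternately from the front and the back (1st, last, 2nd, 2nd-last, ...).
Working it through for "pbkziwxkjt": intermediate "ziwxkjt", final "ztijwkx".

ztijwkx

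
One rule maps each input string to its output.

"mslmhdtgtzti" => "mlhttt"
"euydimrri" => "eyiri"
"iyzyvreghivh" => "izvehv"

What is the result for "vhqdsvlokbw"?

The transformation: keep every other character starting from the first (positions 1st, 3rd, 5th, ...).
Applying that to "vhqdsvlokbw" gives "vqslkw".

vqslkw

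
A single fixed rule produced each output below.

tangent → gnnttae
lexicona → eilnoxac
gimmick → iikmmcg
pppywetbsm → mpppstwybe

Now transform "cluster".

The rule is to sort the characters into alphabetical order, then move the first 2 characters to the end (rotate left by 2).
Applying both steps to "cluster": "celrstu", then "lrstuce".

lrstuce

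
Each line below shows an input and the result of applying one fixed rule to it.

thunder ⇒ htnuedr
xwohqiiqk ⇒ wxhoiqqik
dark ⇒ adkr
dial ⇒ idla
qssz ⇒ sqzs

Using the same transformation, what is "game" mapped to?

The rule is to swap each adjacent pair of characters (1↔2, 3↔4, ...).
On "game" that produces "agem".

agem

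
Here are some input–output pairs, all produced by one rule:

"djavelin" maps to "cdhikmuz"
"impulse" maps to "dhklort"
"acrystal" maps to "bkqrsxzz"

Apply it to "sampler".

Looking at the pairs, the operation is to shift every letter 1 place backward in the alphabet (wrapping around), then sort the characters into alphabetical order.
Starting from "sampler": after the first operation, "rzlokdq"; after the second, "dkloqrz".

dkloqrz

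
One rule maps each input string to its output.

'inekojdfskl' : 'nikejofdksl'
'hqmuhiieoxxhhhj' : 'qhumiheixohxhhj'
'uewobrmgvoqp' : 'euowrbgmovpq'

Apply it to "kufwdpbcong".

ukwfpdcbnog

The pattern: swap each adjacent pair of characters (1↔2, 3↔4, ...).
"kufwdpbcong" → "ukwfpdcbnog".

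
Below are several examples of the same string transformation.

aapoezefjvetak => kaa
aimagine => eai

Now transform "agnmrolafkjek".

Looking at the pairs, the operation is to move the first 2 characters to the end (rotate left by 2), then keep only the last 3 characters.
For "agnmrolafkjek", step one produces "nmrolafkjekag"; step two turns that into "kag".

kag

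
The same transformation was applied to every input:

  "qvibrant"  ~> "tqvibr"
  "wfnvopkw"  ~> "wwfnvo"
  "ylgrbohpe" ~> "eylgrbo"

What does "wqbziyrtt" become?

twqbziy

Each output is the input with this applied: move the last character to the front, then delete the last 2 characters.
Working it through for "wqbziyrtt": intermediate "twqbziyrt", final "twqbziy".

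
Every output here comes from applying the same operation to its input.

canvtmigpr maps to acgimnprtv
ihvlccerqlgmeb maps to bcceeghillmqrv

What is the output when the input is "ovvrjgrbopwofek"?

befgjkoooprrvvw

The transformation: sort the characters into alphabetical order.
Applying that to "ovvrjgrbopwofek" gives "befgjkoooprrvvw".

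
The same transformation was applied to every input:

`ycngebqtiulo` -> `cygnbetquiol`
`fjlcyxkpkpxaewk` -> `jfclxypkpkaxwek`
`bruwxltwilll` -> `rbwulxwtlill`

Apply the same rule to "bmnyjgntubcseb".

The transformation: swap each adjacent pair of characters (1↔2, 3↔4, ...).
On "bmnyjgntubcseb" that produces "mbyngjtnbuscbe".

mbyngjtnbuscbe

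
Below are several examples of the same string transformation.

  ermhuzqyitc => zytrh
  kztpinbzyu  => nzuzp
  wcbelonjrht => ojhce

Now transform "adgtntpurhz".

Looking at the pairs, the operation is to keep every other character starting from the second (positions 2nd, 4th, 6th, ...), then move the last 3 characters to the front (rotate right by 3).
Starting from "adgtntpurhz": after the first operation, "dttuh"; after the second, "tuhdt".

tuhdt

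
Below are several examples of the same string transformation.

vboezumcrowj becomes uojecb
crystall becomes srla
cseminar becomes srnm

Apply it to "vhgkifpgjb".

The pattern: keep every other character starting from the second (positions 2nd, 4th, 6th, ...), then sort the characters into reverse alphabetical order.
Doing the same to "vhgkifpgjb": "khgfb".

khgfb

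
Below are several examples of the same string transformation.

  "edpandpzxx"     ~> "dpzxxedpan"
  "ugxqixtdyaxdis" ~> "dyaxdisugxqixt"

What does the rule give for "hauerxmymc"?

What's happening: swap the front and back halves of the string.
On "hauerxmymc" that produces "xmymchauer".

xmymchauer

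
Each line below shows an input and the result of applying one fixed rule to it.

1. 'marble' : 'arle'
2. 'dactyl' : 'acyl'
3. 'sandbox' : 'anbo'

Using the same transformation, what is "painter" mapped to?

Rule — double every character, then keep one character in every 3, starting at position 3 (positions 3rd, 6th, 9th, ...).
For "painter" the result is "aite".

aite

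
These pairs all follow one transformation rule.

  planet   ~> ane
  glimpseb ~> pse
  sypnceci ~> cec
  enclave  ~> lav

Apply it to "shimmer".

What's happening: delete the last character, then keep only the last 3 characters.
So "shimmer" becomes "mme".

mme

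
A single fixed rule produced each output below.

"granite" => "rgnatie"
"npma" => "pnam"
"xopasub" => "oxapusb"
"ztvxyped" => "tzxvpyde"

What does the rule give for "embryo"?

merboy

The pattern: swap each adjacent pair of characters (1↔2, 3↔4, ...).
For "embryo" the result is "merboy".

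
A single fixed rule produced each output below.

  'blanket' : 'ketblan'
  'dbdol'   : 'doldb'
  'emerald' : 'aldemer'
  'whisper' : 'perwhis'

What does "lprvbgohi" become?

ohilprvbg

The transformation: move the last 3 characters to the front (rotate right by 3).
Doing the same to "lprvbgohi": "ohilprvbg".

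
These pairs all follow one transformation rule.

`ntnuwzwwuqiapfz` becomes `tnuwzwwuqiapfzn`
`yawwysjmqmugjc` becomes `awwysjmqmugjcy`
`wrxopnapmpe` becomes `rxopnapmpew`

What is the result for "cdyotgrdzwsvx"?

dyotgrdzwsvxc

Each output is the input with this applied: move the first character to the end.
Applying that to "cdyotgrdzwsvx" gives "dyotgrdzwsvxc".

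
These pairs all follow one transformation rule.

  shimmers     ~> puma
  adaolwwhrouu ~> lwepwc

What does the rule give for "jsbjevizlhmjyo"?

Each output is the input with this applied: shift every letter 8 places forward in the alphabet (wrapping around), then keep every other character starting from the second (positions 2nd, 4th, 6th, ...).
Applying both steps to "jsbjevizlhmjyo": "rajrmdqhtpurgw", then "ardhprw".

ardhprw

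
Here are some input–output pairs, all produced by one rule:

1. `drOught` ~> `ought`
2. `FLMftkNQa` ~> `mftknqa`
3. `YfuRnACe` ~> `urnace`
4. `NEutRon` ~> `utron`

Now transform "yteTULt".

etult

Looking at the pairs, the operation is to delete the first 2 characters, then convert every letter to lowercase.
Starting from "yteTULt": after the first operation, "eTULt"; after the second, "etult".
(Check on "drOught": → "Ought" → "ought" ✓)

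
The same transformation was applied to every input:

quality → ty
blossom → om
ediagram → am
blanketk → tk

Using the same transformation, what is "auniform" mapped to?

The rule is to keep only the last 2 characters.
On "auniform" that produces "rm".

rm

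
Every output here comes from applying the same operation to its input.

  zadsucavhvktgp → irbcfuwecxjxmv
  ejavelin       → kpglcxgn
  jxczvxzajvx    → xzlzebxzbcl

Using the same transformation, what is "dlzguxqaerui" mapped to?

wkfnbiwzscgt

The transformation: shift every letter 2 places forward in the alphabet (wrapping around), then move the last 2 characters to the front (rotate right by 2).
For "dlzguxqaerui", step one produces "fnbiwzscgtwk"; step two turns that into "wkfnbiwzscgt".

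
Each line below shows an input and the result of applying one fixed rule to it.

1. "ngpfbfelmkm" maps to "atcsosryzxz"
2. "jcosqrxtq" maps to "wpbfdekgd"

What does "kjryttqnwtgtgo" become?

What's happening: shift every letter 13 places forward in the alphabet (wrapping around) — i.e. ROT13.
Applying that to "kjryttqnwtgtgo" gives "xwelggdajgtgtb".

xwelggdajgtgtb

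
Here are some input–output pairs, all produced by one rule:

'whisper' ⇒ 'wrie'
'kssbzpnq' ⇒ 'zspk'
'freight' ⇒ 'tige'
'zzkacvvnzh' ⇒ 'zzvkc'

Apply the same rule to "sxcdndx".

Rule — sort the characters into reverse alphabetical order, then keep every other character starting from the first (positions 1st, 3rd, 5th, ...).
For "sxcdndx", step one produces "xxsnddc"; step two turns that into "xsdc".

xsdc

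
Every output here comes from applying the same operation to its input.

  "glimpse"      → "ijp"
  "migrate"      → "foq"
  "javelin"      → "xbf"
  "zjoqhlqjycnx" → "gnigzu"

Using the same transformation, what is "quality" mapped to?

In each case the input is transformed by: shift every letter 3 places backward in the alphabet (wrapping around), then keep every other character starting from the second (positions 2nd, 4th, 6th, ...).
On "quality": the first step gives "nrxifqv", and the second then gives "riq".

riq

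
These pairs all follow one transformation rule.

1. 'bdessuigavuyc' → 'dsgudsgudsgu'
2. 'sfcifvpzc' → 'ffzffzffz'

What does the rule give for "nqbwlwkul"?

In each case the input is transformed by: keep one character in every 3, starting at position 2 (positions 2nd, 5th, 8th, ...), then write the whole string 3 times in a row.
On "nqbwlwkul": the first step gives "qlu", and the second then gives "qluqluqlu".

qluqluqlu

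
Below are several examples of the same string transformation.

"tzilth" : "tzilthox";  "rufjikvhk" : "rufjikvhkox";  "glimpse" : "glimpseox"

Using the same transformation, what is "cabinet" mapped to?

Rule — append "ox".
On "cabinet" that produces "cabinetox".

cabinetox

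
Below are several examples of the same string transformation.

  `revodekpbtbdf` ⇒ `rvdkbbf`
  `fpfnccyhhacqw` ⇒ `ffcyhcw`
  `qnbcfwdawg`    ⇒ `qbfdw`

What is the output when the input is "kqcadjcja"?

Rule — keep every other character starting from the first (positions 1st, 3rd, 5th, ...).
Applying that to "kqcadjcja" gives "kcdca".

kcdca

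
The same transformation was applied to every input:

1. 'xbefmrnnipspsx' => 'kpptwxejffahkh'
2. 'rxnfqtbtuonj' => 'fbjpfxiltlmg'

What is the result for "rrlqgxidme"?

The rule is to shift every letter 8 places backward in the alphabet (wrapping around), then move the last 2 characters to the front (rotate right by 2).
For "rrlqgxidme", step one produces "jjdiypavew"; step two turns that into "ewjjdiypav".

ewjjdiypav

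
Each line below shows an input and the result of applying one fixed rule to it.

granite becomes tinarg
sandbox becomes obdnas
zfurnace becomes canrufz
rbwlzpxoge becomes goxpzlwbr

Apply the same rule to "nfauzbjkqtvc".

Looking at the pairs, the operation is to reverse the string, then delete the first character.
"nfauzbjkqtvc" → "cvtqkjbzuafn" → "vtqkjbzuafn".

vtqkjbzuafn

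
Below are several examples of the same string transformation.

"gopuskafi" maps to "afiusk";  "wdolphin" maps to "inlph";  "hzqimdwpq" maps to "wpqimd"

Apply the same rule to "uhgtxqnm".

Each output is the input with this applied: delete the first 3 characters, then move the first 3 characters to the end (rotate left by 3).
For "uhgtxqnm" the result is "nmtxq".

nmtxq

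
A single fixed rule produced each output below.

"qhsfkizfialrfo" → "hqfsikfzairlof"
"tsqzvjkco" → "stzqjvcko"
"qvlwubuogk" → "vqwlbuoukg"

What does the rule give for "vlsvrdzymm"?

The rule is to swap each adjacent pair of characters (1↔2, 3↔4, ...).
Applying that to "vlsvrdzymm" gives "lvvsdryzmm".

lvvsdryzmm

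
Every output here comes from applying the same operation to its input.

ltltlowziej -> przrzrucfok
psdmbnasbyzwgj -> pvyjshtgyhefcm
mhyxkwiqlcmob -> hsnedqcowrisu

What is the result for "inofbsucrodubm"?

sotulhyaixujah

The transformation: move the last character to the front, then shift every letter 6 places forward in the alphabet (wrapping around).
Applying both steps to "inofbsucrodubm": "minofbsucrodub", then "sotulhyaixujah".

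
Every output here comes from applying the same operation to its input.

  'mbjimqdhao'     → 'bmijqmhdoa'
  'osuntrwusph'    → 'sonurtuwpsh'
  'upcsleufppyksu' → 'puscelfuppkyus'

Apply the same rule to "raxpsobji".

arpxosjbi

The rule is to swap each adjacent pair of characters (1↔2, 3↔4, ...).
On "raxpsobji" that produces "arpxosjbi".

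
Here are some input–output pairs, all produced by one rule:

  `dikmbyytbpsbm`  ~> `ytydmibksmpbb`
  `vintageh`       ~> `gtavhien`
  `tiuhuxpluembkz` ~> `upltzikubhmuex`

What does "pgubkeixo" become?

In each case the input is transformed by: take characters alternately from the front and the back (1st, last, 2nd, 2nd-last, ...), then move the last 3 characters to the front (rotate right by 3).
"pgubkeixo" → "bekpogxui".

bekpogxui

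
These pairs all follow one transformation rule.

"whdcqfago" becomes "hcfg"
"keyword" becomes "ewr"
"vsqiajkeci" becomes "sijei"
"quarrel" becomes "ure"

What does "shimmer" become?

Each output is the input with this applied: keep every other character starting from the second (positions 2nd, 4th, 6th, ...).
Applying that to "shimmer" gives "hme".

hme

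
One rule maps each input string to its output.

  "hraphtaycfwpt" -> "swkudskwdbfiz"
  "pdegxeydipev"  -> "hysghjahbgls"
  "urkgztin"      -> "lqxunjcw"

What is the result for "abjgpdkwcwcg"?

fjdemjsgnzfz

The transformation: shift every letter 3 places forward in the alphabet (wrapping around), then move the last 2 characters to the front (rotate right by 2).
Applying both steps to "abjgpdkwcwcg": "demjsgnzfzfj", then "fjdemjsgnzfz".
(Check on "urkgztin": → "xunjcwlq" → "lqxunjcw" ✓)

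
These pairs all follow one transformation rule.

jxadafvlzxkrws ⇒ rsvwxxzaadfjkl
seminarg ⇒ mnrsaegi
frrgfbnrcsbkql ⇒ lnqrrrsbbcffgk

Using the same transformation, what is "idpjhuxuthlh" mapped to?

Rule — sort the characters into alphabetical order, then swap the front and back halves of the string.
On "idpjhuxuthlh": the first step gives "dhhhijlptuux", and the second then gives "lptuuxdhhhij".
(Check on "seminarg": → "aegimnrs" → "mnrsaegi" ✓)

lptuuxdhhhij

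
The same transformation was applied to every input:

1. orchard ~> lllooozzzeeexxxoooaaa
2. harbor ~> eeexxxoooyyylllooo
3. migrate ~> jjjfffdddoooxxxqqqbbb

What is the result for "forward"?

cccllloootttxxxoooaaa

The rule is to repeat every character 3 times, then shift every letter 3 places backward in the alphabet (wrapping around).
Starting from "forward": after the first operation, "fffooorrrwwwaaarrrddd"; after the second, "cccllloootttxxxoooaaa".
(Check on "harbor": → "hhhaaarrrbbbooorrr" → "eeexxxoooyyylllooo" ✓)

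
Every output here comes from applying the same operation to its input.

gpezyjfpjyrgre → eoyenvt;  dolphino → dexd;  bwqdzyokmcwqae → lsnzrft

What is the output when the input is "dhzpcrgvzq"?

wegkf

The transformation: keep every other character starting from the second (positions 2nd, 4th, 6th, ...), then shift every letter 11 places backward in the alphabet (wrapping around).
"dhzpcrgvzq" → "hprvq" → "wegkf".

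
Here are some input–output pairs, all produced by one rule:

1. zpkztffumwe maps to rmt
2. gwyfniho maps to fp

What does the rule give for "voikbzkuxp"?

Looking at the pairs, the operation is to shift every letter 7 places forward in the alphabet (wrapping around), then keep one character in every 3, starting at position 3 (positions 3rd, 6th, 9th, ...).
Starting from "voikbzkuxp": after the first operation, "cvprigrbew"; after the second, "pge".
(Check on "gwyfniho": → "ndfmupov" → "fp" ✓)

pge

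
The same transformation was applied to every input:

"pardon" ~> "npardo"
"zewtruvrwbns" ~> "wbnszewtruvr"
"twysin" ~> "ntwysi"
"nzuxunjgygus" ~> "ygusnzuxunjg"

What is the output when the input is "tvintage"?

What's happening: move the first 2 characters to the end (rotate left by 2), then swap the front and back halves of the string.
Applying both steps to "tvintage": "intagetv", then "getvinta".
(Check on "nzuxunjgygus": → "uxunjgygusnz" → "ygusnzuxunjg" ✓)

getvinta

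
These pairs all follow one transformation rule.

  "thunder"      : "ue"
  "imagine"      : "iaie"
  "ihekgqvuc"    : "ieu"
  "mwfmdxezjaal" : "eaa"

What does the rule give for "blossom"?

Rule — keep only the vowels.
Applying that to "blossom" gives "oo".

oo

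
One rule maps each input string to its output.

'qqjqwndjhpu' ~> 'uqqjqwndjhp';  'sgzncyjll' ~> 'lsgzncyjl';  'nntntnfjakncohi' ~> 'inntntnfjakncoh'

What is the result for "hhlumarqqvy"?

yhhlumarqqv

In each case the input is transformed by: move the last character to the front.
So "hhlumarqqvy" becomes "yhhlumarqqv".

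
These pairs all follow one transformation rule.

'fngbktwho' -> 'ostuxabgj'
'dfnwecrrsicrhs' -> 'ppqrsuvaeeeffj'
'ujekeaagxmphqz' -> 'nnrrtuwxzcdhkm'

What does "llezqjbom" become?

orwyyzbdm

The transformation: sort the characters into alphabetical order, then shift every letter 13 places forward in the alphabet (wrapping around) — i.e. ROT13.
On "llezqjbom": the first step gives "bejllmoqz", and the second then gives "orwyyzbdm".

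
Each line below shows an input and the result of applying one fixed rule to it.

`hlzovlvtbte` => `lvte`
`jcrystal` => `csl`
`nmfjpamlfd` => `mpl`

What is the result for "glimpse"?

lp

Rule — keep one character in every 3, starting at position 2 (positions 2nd, 5th, 8th, ...).
Doing the same to "glimpse": "lp".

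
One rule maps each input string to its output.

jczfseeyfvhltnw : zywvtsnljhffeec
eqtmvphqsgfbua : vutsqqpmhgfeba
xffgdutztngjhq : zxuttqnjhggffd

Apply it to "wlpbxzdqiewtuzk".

The transformation: sort the characters into reverse alphabetical order.
Doing the same to "wlpbxzdqiewtuzk": "zzxwwutqplkiedb".

zzxwwutqplkiedb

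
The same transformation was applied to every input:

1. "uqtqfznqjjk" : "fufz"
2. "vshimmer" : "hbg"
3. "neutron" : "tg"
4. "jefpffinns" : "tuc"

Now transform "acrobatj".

In each case the input is transformed by: keep one character in every 3, starting at position 2 (positions 2nd, 5th, 8th, ...), then shift every letter 11 places backward in the alphabet (wrapping around).
"acrobatj" → "cbj" → "rqy".

rqy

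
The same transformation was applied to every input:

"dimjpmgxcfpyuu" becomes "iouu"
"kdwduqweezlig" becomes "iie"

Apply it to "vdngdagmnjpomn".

aiiou

The transformation: shift every letter 5 places forward in the alphabet (wrapping around), then keep only the vowels.
On "vdngdagmnjpomn" that produces "aiiou".
(Check on "dimjpmgxcfpyuu": → "inrourlchkudzz" → "iouu" ✓)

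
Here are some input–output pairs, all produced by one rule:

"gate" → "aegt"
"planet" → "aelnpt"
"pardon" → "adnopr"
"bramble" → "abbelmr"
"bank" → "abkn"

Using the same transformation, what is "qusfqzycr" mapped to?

The transformation: sort the characters into alphabetical order.
On "qusfqzycr" that produces "cfqqrsuyz".

cfqqrsuyz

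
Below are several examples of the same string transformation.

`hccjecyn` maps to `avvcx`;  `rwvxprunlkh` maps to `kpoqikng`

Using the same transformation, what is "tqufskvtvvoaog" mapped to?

mjnyldomooh

Each output is the input with this applied: delete the last 3 characters, then shift every letter 7 places backward in the alphabet (wrapping around).
For "tqufskvtvvoaog", step one produces "tqufskvtvvo"; step two turns that into "mjnyldomooh".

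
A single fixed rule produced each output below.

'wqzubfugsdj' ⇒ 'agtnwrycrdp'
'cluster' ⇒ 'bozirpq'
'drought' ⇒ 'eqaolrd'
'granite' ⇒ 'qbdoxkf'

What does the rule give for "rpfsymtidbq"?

ynomcpvjqfa

The pattern: shift every letter 3 places backward in the alphabet (wrapping around), then move the last 2 characters to the front (rotate right by 2).
On "rpfsymtidbq": the first step gives "omcpvjqfayn", and the second then gives "ynomcpvjqfa".
(Check on "granite": → "doxkfqb" → "qbdoxkf" ✓)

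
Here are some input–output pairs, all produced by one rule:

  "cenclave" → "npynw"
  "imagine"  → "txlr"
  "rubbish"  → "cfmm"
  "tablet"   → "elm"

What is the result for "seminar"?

In each case the input is transformed by: delete the last 3 characters, then shift every letter 11 places forward in the alphabet (wrapping around).
Applying that to "seminar" gives "dpxt".
(Check on "imagine": → "imag" → "txlr" ✓)

dpxt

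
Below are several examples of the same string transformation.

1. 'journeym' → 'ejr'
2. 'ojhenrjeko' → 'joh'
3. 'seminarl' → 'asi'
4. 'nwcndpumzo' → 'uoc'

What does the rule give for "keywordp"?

The pattern: swap the front and back halves of the string, then keep one character in every 3, starting at position 2 (positions 2nd, 5th, 8th, ...).
Working it through for "keywordp": intermediate "ordpkeyw", final "rkw".

rkw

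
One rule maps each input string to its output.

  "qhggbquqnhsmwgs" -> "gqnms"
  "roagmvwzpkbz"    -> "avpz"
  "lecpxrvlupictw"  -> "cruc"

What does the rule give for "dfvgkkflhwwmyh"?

Rule — keep one character in every 3, starting at position 3 (positions 3rd, 6th, 9th, ...).
Doing the same to "dfvgkkflhwwmyh": "vkhm".

vkhm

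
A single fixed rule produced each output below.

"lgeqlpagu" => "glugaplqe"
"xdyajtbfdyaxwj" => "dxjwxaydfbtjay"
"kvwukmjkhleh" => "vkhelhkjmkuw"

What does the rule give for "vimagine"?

ivenigam

Rule — reverse the string, then move the last 2 characters to the front (rotate right by 2).
Working it through for "vimagine": intermediate "enigamiv", final "ivenigam".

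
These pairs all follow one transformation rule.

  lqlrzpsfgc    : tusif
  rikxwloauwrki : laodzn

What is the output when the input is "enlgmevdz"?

qjhg

In each case the input is transformed by: shift every letter 3 places forward in the alphabet (wrapping around), then keep every other character starting from the second (positions 2nd, 4th, 6th, ...).
For "enlgmevdz", step one produces "hqojphygc"; step two turns that into "qjhg".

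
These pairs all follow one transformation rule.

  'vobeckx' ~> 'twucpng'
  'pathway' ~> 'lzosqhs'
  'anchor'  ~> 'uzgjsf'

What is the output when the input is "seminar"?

What's happening: move the first 2 characters to the end (rotate left by 2), then shift every letter 8 places backward in the alphabet (wrapping around).
On "seminar": the first step gives "minarse", and the second then gives "eafsjkw".
(Check on "anchor": → "choran" → "uzgjsf" ✓)

eafsjkw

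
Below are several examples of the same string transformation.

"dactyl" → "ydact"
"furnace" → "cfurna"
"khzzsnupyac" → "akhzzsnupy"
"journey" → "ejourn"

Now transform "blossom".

What's happening: delete the last character, then move the last character to the front.
Starting from "blossom": after the first operation, "blosso"; after the second, "obloss".

obloss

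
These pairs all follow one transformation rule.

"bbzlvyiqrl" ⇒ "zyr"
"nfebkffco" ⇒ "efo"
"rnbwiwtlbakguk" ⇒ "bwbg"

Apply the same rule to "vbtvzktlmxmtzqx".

Rule — keep one character in every 3, starting at position 3 (positions 3rd, 6th, 9th, ...).
So "vbtvzktlmxmtzqx" becomes "tkmtx".

tkmtx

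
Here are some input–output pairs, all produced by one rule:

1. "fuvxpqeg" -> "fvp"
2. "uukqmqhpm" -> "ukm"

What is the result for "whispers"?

The transformation: delete the last 3 characters, then keep every other character starting from the first (positions 1st, 3rd, 5th, ...).
On "whispers": the first step gives "whisp", and the second then gives "wip".

wip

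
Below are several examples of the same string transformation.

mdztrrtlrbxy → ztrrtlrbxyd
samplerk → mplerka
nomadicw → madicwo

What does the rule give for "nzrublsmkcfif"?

What's happening: delete the first character, then move the first character to the end.
Applying both steps to "nzrublsmkcfif": "zrublsmkcfif", then "rublsmkcfifz".
(Check on "mdztrrtlrbxy": → "dztrrtlrbxy" → "ztrrtlrbxyd" ✓)

rublsmkcfifz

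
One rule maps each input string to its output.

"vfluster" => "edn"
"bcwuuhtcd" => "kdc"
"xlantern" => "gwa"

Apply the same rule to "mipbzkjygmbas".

vksvb

What's happening: shift every letter 9 places forward in the alphabet (wrapping around), then keep one character in every 3, starting at position 1 (positions 1st, 4th, 7th, ...).
On "mipbzkjygmbas": the first step gives "vrykitshpvkjb", and the second then gives "vksvb".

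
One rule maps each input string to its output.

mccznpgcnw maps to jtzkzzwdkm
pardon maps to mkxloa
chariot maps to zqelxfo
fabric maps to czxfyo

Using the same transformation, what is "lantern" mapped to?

Rule — shift every letter 3 places backward in the alphabet (wrapping around), then take characters alternately from the front and the back (1st, last, 2nd, 2nd-last, ...).
"lantern" → "ikxokbq".

ikxokbq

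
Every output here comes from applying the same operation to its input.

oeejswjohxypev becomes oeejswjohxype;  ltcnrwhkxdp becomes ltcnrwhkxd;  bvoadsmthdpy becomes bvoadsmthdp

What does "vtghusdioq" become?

vtghusdio

Looking at the pairs, the operation is to delete the last character.
So "vtghusdioq" becomes "vtghusdio".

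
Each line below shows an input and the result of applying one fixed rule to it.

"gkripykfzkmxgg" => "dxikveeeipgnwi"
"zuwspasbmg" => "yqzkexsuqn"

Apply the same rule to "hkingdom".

ebmkfigl

The transformation: swap the front and back halves of the string, then shift every letter 2 places backward in the alphabet (wrapping around).
On "hkingdom": the first step gives "gdomhkin", and the second then gives "ebmkfigl".
(Check on "gkripykfzkmxgg": → "fzkmxgggkripyk" → "dxikveeeipgnwi" ✓)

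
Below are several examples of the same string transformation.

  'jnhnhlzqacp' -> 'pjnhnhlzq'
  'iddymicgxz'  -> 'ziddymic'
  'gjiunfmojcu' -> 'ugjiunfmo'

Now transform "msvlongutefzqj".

jmsvlongutef

Rule — move the last 3 characters to the front (rotate right by 3), then delete the first 2 characters.
On "msvlongutefzqj": the first step gives "zqjmsvlongutef", and the second then gives "jmsvlongutef".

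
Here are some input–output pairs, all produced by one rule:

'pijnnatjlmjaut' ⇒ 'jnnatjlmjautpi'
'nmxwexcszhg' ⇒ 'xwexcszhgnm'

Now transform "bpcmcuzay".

Rule — move the first 2 characters to the end (rotate left by 2).
So "bpcmcuzay" becomes "cmcuzaybp".

cmcuzaybp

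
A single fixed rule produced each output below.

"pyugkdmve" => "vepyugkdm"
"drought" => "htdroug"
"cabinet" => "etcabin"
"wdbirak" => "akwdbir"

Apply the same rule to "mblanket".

etmblank

Looking at the pairs, the operation is to move the last 2 characters to the front (rotate right by 2).
For "mblanket" the result is "etmblank".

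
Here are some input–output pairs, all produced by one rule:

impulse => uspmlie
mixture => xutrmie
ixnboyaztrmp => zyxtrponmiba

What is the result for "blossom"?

ssoomlb

The rule is to sort the characters into reverse alphabetical order.
So "blossom" becomes "ssoomlb".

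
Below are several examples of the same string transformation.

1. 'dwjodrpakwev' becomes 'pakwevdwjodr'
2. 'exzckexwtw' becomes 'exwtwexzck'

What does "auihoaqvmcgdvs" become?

What's happening: swap the front and back halves of the string.
Doing the same to "auihoaqvmcgdvs": "vmcgdvsauihoaq".

vmcgdvsauihoaq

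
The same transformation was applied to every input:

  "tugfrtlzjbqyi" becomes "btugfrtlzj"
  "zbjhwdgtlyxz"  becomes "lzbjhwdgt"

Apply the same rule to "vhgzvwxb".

vvhgz

Looking at the pairs, the operation is to delete the last 3 characters, then move the last character to the front.
For "vhgzvwxb", step one produces "vhgzv"; step two turns that into "vvhgz".
(Check on "zbjhwdgtlyxz": → "zbjhwdgtl" → "lzbjhwdgt" ✓)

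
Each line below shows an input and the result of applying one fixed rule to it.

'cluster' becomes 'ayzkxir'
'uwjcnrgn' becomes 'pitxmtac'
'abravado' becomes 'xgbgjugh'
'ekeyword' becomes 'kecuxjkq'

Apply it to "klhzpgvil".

Each output is the input with this applied: shift every letter 6 places forward in the alphabet (wrapping around), then move the first 2 characters to the end (rotate left by 2).
For "klhzpgvil", step one produces "qrnfvmbor"; step two turns that into "nfvmborqr".
(Check on "uwjcnrgn": → "acpitxmt" → "pitxmtac" ✓)

nfvmborqr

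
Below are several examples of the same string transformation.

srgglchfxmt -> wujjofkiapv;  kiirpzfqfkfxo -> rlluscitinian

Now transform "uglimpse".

Rule — swap the first and last characters, then shift every letter 3 places forward in the alphabet (wrapping around).
Doing the same to "uglimpse": "hjolpsvx".
(Check on "srgglchfxmt": → "trgglchfxms" → "wujjofkiapv" ✓)

hjolpsvx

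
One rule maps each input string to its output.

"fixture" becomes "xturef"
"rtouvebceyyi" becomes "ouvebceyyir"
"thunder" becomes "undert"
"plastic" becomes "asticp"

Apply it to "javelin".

velinj

In each case the input is transformed by: move the first character to the end, then delete the first character.
For "javelin", step one produces "avelinj"; step two turns that into "velinj".
(Check on "plastic": → "lasticp" → "asticp" ✓)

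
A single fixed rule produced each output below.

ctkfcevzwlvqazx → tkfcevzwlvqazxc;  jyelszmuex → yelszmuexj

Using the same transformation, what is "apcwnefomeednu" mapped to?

The rule is to move the first character to the end.
Applying that to "apcwnefomeednu" gives "pcwnefomeednua".

pcwnefomeednua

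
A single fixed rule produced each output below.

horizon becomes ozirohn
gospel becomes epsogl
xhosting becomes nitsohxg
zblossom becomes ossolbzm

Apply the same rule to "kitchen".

ehctikn

Rule — reverse the string, then move the first character to the end.
Doing the same to "kitchen": "ehctikn".
(Check on "xhosting": → "gnitsohx" → "nitsohxg" ✓)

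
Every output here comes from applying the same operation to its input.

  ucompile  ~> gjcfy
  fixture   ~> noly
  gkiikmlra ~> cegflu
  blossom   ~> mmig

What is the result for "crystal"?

mnuf

Looking at the pairs, the operation is to shift every letter 6 places backward in the alphabet (wrapping around), then delete the first 3 characters.
Applying both steps to "crystal": "wlsmnuf", then "mnuf".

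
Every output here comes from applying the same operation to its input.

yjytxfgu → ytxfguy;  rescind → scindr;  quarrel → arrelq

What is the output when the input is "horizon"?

rizonh

The pattern: move the first 2 characters to the end (rotate left by 2), then delete the last character.
For "horizon", step one produces "rizonho"; step two turns that into "rizonh".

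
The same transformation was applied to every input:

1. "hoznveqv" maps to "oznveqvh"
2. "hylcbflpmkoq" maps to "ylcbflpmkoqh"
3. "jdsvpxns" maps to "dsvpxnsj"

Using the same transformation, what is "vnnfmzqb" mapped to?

nnfmzqbv

Looking at the pairs, the operation is to move the first character to the end.
Doing the same to "vnnfmzqb": "nnfmzqbv".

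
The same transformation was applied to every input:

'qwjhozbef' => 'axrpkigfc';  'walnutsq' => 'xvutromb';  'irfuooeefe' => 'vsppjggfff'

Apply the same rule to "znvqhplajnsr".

What's happening: sort the characters into reverse alphabetical order, then shift every letter 1 place forward in the alphabet (wrapping around).
Applying both steps to "znvqhplajnsr": "zvsrqpnnljha", then "awtsrqoomkib".
(Check on "walnutsq": → "wutsqnla" → "xvutromb" ✓)

awtsrqoomkib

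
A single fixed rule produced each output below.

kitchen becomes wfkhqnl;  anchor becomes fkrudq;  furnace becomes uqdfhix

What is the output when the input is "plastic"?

What's happening: shift every letter 3 places forward in the alphabet (wrapping around), then move the first 2 characters to the end (rotate left by 2).
For "plastic", step one produces "sodvwlf"; step two turns that into "dvwlfso".

dvwlfso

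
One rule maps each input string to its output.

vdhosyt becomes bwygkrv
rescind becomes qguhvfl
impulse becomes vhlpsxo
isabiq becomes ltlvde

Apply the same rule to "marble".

ohpdue

Looking at the pairs, the operation is to shift every letter 3 places forward in the alphabet (wrapping around), then move the last 2 characters to the front (rotate right by 2).
Working it through for "marble": intermediate "pdueoh", final "ohpdue".
(Check on "rescind": → "uhvflqg" → "qguhvfl" ✓)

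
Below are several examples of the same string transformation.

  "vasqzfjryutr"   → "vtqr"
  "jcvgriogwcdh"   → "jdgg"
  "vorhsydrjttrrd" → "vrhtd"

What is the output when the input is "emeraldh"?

Looking at the pairs, the operation is to take characters alternately from the front and the back (1st, last, 2nd, 2nd-last, ...), then keep one character in every 3, starting at position 1 (positions 1st, 4th, 7th, ...).
"emeraldh" → "edr".

edr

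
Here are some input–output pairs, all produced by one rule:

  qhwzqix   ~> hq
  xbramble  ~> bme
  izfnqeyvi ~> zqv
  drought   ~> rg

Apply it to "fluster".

The rule is to keep one character in every 3, starting at position 2 (positions 2nd, 5th, 8th, ...).
For "fluster" the result is "lt".

lt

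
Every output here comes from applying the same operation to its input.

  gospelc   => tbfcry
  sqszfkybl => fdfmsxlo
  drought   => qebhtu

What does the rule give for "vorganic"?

ibetnav

The pattern: delete the last character, then shift every letter 13 places forward in the alphabet (wrapping around) — i.e. ROT13.
Working it through for "vorganic": intermediate "vorgani", final "ibetnav".
(Check on "sqszfkybl": → "sqszfkyb" → "fdfmsxlo" ✓)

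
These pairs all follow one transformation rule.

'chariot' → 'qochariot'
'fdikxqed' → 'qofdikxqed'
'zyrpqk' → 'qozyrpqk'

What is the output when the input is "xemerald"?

qoxemerald

In each case the input is transformed by: prepend "qo".
"xemerald" → "qoxemerald".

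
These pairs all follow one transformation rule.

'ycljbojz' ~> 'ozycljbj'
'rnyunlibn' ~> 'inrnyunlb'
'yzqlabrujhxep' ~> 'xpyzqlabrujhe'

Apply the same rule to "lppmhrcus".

Rule — move the last 2 characters to the front (rotate right by 2), then swap the first and last characters.
For "lppmhrcus", step one produces "uslppmhrc"; step two turns that into "cslppmhru".

cslppmhru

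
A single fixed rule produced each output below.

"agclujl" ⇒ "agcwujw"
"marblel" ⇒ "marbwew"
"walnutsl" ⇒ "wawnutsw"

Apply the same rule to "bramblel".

brambwew

Looking at the pairs, the operation is to replace every "l" with "w".
So "bramblel" becomes "brambwew".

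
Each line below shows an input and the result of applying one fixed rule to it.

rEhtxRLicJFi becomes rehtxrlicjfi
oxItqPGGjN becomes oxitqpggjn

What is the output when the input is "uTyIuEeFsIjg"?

utyiueefsijg

In each case the input is transformed by: convert every letter to lowercase.
Applying that to "uTyIuEeFsIjg" gives "utyiueefsijg".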